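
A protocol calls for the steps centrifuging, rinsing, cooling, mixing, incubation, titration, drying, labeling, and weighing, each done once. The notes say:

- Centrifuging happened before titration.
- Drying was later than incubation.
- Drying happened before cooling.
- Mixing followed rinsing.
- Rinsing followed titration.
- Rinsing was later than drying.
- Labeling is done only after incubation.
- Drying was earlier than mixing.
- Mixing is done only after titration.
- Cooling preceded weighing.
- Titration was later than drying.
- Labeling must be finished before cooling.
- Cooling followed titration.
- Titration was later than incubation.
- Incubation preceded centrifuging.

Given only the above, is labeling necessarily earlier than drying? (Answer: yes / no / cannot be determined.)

No chain of stated constraints runs from labeling to drying, and none runs from drying to labeling either.
So the relative order of labeling and drying is not fixed by the given facts.

cannot be determined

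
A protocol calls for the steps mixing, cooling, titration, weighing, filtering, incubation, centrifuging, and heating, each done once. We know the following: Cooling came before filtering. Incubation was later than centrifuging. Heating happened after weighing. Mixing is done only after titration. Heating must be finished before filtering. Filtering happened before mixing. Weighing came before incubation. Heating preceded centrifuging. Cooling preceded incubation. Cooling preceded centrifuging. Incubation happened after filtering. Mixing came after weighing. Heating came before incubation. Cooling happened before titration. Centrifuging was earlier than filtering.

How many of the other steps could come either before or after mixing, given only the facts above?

1

Forced before mixing: centrifuging, cooling, filtering, heating, titration, and weighing.
That leaves incubation with no forced order relative to mixing — 1.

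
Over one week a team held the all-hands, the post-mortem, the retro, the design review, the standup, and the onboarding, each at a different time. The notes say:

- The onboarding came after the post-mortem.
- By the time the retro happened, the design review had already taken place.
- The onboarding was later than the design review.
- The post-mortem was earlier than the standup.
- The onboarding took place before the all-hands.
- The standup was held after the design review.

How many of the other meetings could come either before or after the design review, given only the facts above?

1

Forced after the design review: the all-hands, the onboarding, the retro, and the standup.
That leaves the post-mortem with no forced order relative to the design review — 1.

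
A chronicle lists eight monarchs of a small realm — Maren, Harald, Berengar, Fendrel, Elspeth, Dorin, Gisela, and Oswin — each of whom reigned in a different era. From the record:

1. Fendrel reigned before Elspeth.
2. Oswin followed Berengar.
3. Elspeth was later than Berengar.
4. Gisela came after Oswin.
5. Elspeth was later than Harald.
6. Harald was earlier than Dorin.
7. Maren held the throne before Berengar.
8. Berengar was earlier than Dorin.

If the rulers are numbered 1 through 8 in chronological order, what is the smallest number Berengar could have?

Maren must come before Berengar — 1 forced predecessor.
Nothing else is forced ahead of Berengar, so their earliest slot is position 1 + 1 = 2.

2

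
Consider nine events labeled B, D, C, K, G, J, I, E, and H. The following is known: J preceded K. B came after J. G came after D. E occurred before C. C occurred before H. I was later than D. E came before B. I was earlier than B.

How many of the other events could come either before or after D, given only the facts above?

Forced after D: B, G, and I.
That leaves C, E, H, J, and K with no forced order relative to D — 5.

5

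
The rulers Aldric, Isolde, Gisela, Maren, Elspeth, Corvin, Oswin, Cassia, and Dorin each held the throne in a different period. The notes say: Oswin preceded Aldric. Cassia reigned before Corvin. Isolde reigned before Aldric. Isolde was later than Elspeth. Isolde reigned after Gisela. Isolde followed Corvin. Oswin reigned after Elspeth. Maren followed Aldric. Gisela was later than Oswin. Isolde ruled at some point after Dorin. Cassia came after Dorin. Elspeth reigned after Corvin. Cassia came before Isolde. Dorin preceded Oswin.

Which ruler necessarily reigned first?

Dorin

Dorin has a chain of constraints placing them before every other ruler, so Dorin must be first.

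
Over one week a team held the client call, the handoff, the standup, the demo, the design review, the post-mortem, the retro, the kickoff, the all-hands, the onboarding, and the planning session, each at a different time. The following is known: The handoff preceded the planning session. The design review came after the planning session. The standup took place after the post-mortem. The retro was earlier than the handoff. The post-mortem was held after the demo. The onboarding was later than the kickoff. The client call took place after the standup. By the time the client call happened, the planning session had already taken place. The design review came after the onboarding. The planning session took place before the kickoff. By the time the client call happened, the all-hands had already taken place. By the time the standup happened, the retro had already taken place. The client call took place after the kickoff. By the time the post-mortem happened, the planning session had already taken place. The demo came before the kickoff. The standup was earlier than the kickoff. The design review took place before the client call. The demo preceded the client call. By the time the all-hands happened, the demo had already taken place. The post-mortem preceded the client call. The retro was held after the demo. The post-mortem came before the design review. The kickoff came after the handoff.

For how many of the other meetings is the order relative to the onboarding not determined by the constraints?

1

Forced before the onboarding: the demo, the handoff, the kickoff, the planning session, the post-mortem, the retro, and the standup; forced after the onboarding: the client call and the design review.
That leaves the all-hands with no forced order relative to the onboarding — 1.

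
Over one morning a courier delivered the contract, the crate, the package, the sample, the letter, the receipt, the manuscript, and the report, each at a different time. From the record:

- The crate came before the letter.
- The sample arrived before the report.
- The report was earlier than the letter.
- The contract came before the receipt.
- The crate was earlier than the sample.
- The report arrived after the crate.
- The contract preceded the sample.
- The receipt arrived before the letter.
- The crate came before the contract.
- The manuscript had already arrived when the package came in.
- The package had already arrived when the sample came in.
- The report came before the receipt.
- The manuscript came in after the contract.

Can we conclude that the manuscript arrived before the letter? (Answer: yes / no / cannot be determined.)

yes

Chain the constraints: the manuscript → the package → the sample → the report → the letter. Each link is directly stated, so the manuscript comes before the letter.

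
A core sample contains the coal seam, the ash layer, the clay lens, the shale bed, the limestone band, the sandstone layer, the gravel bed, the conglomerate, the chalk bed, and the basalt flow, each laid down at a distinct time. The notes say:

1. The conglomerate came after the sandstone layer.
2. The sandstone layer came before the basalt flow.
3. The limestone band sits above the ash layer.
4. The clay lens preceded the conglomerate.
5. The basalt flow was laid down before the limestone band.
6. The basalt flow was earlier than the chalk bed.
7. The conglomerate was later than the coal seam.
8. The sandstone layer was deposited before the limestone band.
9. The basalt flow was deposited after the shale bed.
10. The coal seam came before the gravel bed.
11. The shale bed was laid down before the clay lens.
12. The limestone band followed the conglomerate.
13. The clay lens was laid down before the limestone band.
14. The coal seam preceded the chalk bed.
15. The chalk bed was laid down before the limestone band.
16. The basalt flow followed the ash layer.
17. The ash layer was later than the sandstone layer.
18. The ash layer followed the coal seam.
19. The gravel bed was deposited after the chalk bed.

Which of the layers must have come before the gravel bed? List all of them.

the ash layer, the basalt flow, the chalk bed, the coal seam, the sandstone layer, the shale bed

Directly stated before the gravel bed: the chalk bed and the coal seam.
The ash layer reaches the gravel bed via the ash layer → the basalt flow → the chalk bed → the gravel bed.
The basalt flow reaches the gravel bed via the basalt flow → the chalk bed → the gravel bed.
The sandstone layer reaches the gravel bed via the sandstone layer → the basalt flow → the chalk bed → the gravel bed.
Likewise the shale bed reaches the gravel bed by chaining the stated constraints.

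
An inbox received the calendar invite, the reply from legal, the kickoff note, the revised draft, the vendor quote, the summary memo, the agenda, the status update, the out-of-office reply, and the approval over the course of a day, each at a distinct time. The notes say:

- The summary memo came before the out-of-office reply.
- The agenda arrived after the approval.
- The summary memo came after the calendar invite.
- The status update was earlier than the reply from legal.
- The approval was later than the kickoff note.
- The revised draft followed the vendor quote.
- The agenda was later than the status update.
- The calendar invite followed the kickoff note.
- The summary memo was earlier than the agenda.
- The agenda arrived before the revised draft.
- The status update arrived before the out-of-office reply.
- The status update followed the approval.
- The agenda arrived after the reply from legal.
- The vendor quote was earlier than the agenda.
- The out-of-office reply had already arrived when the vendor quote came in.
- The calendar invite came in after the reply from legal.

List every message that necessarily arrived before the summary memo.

Directly stated before the summary memo: the calendar invite.
The approval reaches the summary memo via the approval → the status update → the reply from legal → the calendar invite → the summary memo.
The kickoff note reaches the summary memo via the kickoff note → the calendar invite → the summary memo.
The reply from legal reaches the summary memo via the reply from legal → the calendar invite → the summary memo.
Likewise the status update reaches the summary memo by chaining the stated constraints.
No chain forces the agenda (or any of the others) ahead of the summary memo.

the approval, the calendar invite, the kickoff note, the reply from legal, the status update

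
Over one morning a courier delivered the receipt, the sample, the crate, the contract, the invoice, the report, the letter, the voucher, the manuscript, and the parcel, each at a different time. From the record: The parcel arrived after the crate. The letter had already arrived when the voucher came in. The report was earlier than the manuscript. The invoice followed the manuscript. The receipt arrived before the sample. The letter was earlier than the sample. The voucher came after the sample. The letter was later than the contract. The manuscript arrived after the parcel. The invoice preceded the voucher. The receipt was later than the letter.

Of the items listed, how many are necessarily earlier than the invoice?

4

Directly stated before the invoice: the manuscript.
The crate reaches the invoice via the crate → the parcel → the manuscript → the invoice.
The parcel reaches the invoice via the parcel → the manuscript → the invoice.
The report reaches the invoice via the report → the manuscript → the invoice.
No chain forces the sample (or any of the others) ahead of the invoice.
That's the crate, the manuscript, the parcel, and the report — 4 in all.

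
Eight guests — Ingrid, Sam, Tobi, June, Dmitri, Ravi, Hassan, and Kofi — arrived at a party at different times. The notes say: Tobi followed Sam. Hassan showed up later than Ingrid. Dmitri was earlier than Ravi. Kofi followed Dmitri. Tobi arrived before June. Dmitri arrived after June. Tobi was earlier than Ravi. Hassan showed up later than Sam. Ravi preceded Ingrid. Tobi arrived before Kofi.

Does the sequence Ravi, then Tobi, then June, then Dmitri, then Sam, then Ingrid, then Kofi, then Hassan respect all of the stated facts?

The constraints require Sam before Tobi, but in the proposed sequence Tobi appears ahead of Sam. That one violation is enough.

no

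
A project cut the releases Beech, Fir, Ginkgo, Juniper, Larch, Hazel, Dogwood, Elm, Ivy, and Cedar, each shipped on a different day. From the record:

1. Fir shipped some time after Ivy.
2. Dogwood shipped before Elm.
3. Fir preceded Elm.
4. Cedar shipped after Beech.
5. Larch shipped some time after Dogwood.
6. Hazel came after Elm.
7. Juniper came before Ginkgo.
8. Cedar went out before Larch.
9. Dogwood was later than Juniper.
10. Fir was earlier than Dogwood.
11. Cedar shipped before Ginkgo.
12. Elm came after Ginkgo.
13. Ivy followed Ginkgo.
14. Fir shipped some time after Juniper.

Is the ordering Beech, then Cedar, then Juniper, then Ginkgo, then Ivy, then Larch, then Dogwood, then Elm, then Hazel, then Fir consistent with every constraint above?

no

The constraints require Dogwood before Larch, but in the proposed sequence Larch appears ahead of Dogwood. That one violation is enough.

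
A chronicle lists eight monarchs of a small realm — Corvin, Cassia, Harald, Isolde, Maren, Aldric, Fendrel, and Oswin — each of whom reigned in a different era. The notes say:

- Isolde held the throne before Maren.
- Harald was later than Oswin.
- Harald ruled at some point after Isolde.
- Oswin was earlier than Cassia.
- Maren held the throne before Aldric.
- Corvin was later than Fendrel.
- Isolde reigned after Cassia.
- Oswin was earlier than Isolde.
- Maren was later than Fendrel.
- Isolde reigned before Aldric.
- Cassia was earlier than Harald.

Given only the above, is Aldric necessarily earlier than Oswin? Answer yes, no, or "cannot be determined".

no

Tracing the constraints gives Oswin → Isolde → Aldric, so Oswin must come before Aldric.
That means Aldric cannot be before Oswin.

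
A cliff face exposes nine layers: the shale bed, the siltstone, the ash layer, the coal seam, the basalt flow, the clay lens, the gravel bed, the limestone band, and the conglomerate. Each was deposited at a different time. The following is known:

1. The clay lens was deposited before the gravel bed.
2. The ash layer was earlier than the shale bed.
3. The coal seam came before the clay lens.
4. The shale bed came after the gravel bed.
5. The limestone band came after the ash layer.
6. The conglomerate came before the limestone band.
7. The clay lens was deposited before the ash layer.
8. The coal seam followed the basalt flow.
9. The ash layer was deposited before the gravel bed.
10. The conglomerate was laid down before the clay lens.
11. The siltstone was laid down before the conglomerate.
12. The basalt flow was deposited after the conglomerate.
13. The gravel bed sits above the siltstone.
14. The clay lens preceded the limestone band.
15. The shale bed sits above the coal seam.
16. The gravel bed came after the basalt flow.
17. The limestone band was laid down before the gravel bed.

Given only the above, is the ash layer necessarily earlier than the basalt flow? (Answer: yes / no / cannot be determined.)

Tracing the constraints gives the basalt flow → the coal seam → the clay lens → the ash layer, so the basalt flow must come before the ash layer.
That means the ash layer cannot be before the basalt flow.

no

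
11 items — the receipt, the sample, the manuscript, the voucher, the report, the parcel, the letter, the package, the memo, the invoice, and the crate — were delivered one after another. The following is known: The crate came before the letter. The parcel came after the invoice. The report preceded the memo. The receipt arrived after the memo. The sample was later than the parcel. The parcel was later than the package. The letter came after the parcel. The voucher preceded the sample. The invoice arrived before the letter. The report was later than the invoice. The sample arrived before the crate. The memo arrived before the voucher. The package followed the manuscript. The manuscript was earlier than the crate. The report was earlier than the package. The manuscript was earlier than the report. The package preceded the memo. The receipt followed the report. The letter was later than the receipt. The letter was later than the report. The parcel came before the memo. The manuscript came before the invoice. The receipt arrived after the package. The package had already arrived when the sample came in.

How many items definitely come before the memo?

Directly stated before the memo: the package, the parcel, and the report.
The invoice reaches the memo via the invoice → the parcel → the memo.
The manuscript reaches the memo via the manuscript → the report → the memo.
That's the invoice, the manuscript, the package, the parcel, and the report — 5 in all.

5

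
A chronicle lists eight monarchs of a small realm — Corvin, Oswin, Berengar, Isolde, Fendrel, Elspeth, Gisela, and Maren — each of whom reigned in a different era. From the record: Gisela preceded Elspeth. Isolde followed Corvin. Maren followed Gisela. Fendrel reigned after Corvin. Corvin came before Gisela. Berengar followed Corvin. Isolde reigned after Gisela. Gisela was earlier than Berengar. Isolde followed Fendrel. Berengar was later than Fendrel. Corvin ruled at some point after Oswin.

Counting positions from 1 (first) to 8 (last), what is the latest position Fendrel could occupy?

Fendrel must come before Berengar and Isolde — 2 rulers forced after them.
Everything else can be placed before Fendrel in some valid order, so Fendrel can sit as late as position 8 − 2 = 6.

6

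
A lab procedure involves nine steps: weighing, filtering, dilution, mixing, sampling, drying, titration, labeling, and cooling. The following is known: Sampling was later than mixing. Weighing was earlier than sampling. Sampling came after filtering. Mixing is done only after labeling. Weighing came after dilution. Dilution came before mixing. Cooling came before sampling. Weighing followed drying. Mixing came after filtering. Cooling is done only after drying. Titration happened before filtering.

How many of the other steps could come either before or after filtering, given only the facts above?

5

Forced before filtering: titration; forced after filtering: mixing and sampling.
That leaves cooling, dilution, drying, labeling, and weighing with no forced order relative to filtering — 5.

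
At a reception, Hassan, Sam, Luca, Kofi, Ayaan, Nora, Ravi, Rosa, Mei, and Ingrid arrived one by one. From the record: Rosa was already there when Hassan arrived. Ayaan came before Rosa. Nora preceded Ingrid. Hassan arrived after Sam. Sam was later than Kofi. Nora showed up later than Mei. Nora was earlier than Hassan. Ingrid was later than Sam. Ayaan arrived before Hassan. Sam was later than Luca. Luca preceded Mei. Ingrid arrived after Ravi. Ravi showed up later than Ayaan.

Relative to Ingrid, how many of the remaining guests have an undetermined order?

Forced before Ingrid: Ayaan, Kofi, Luca, Mei, Nora, Ravi, and Sam.
That leaves Hassan and Rosa with no forced order relative to Ingrid — 2.

2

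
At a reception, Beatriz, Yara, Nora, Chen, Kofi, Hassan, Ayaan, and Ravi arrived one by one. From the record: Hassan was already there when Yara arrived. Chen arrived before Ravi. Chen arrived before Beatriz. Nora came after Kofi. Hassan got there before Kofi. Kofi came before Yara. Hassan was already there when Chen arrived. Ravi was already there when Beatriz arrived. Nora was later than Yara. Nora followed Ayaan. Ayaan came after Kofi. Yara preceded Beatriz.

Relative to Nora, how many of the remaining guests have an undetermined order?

Forced before Nora: Ayaan, Hassan, Kofi, and Yara.
That leaves Beatriz, Chen, and Ravi with no forced order relative to Nora — 3.

3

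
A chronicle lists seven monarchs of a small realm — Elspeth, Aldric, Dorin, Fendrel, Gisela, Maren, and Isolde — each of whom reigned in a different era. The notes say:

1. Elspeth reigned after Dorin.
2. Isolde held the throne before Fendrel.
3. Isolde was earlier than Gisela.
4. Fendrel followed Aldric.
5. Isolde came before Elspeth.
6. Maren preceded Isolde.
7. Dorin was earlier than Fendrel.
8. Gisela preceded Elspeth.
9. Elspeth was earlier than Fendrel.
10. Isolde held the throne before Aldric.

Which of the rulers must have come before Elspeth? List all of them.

Directly stated before Elspeth: Dorin, Gisela, and Isolde.
Maren reaches Elspeth via Maren → Isolde → Elspeth.

Dorin, Gisela, Isolde, Maren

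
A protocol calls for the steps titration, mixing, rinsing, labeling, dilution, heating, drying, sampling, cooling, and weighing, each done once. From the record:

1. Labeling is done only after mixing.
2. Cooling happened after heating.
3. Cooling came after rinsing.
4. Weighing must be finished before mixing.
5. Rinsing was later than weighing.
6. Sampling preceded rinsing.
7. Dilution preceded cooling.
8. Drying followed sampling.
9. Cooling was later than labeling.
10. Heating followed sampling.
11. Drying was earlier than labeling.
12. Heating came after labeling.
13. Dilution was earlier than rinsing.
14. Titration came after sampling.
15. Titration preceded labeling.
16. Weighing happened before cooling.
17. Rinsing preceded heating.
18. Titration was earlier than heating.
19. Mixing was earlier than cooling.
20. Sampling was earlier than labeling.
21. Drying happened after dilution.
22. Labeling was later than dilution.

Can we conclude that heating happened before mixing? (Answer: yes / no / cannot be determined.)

no

Tracing the constraints gives mixing → labeling → heating, so mixing must come before heating.
That means heating cannot be before mixing.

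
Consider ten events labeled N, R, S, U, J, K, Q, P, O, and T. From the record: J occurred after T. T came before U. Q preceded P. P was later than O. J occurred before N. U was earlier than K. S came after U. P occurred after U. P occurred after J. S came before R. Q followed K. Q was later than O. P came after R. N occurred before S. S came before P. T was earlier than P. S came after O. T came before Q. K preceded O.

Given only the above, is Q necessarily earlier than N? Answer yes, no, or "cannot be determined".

cannot be determined

No chain of stated constraints runs from Q to N, and none runs from N to Q either.
So the relative order of Q and N is not fixed by the given facts.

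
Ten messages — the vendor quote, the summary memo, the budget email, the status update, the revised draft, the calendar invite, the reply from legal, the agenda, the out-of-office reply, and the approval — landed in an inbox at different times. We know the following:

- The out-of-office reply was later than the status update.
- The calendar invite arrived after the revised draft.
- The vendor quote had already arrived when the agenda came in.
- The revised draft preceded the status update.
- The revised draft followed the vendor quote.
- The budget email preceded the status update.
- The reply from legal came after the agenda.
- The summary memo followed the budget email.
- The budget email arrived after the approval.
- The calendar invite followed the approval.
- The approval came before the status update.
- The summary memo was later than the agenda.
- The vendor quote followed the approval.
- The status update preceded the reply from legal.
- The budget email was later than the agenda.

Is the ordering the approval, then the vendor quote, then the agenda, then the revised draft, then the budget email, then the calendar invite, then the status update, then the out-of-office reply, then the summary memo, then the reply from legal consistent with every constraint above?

Check each stated constraint against the proposed order — e.g. the approval is ahead of the status update; the agenda is ahead of the reply from legal. Every pair is in the required order; nothing is violated.

yes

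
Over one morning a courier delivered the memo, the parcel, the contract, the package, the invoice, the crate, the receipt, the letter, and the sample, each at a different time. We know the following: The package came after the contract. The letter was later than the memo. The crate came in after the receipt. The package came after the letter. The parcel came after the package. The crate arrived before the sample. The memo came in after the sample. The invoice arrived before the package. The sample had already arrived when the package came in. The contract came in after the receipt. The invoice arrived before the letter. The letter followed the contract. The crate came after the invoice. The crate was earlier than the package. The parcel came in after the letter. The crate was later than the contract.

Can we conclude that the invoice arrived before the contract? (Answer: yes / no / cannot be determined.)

cannot be determined

No chain of stated constraints runs from the invoice to the contract, and none runs from the contract to the invoice either.
So the relative order of the invoice and the contract is not fixed by the given facts.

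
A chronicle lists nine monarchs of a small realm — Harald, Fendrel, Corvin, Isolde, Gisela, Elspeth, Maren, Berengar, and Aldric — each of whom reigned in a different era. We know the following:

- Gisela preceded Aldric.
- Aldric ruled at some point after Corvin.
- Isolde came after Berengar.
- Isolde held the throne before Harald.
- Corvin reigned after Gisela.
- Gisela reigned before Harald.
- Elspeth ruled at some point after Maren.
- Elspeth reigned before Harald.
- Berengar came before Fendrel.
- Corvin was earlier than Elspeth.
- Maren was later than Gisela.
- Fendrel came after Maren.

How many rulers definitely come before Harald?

Directly stated before Harald: Elspeth, Gisela, and Isolde.
Berengar reaches Harald via Berengar → Isolde → Harald.
Corvin reaches Harald via Corvin → Elspeth → Harald.
Maren reaches Harald via Maren → Elspeth → Harald.
That's Berengar, Corvin, Elspeth, Gisela, Isolde, and Maren — 6 in all.

6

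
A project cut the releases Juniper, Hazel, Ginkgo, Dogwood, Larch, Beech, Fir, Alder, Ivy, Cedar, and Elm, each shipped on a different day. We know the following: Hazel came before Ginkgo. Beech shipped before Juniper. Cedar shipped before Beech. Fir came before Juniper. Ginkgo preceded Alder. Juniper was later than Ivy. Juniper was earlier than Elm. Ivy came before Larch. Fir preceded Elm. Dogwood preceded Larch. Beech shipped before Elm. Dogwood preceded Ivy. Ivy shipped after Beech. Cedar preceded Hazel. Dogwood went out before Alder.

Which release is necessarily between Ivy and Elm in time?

Tracing the constraints gives Ivy → Juniper → Elm, so Juniper sits after Ivy and before Elm.
No other release is forced both after Ivy and before Elm.

Juniper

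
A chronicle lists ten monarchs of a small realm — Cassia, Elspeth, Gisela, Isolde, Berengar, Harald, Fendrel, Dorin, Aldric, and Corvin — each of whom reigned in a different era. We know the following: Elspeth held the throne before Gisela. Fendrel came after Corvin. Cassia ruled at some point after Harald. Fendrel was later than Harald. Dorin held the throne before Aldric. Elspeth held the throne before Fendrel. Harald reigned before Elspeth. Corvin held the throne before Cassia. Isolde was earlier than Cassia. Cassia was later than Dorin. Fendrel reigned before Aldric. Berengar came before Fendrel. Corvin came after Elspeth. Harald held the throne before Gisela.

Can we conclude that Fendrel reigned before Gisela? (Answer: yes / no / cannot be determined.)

cannot be determined

No chain of stated constraints runs from Fendrel to Gisela, and none runs from Gisela to Fendrel either.
So the relative order of Fendrel and Gisela is not fixed by the given facts.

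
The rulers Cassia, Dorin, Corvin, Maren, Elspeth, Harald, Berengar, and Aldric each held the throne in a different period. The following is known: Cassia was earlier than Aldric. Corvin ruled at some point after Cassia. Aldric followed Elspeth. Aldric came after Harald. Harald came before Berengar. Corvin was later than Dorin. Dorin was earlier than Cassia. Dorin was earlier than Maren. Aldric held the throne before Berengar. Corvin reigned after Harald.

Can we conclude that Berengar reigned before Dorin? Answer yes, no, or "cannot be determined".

no

Tracing the constraints gives Dorin → Cassia → Aldric → Berengar, so Dorin must come before Berengar.
That means Berengar cannot be before Dorin.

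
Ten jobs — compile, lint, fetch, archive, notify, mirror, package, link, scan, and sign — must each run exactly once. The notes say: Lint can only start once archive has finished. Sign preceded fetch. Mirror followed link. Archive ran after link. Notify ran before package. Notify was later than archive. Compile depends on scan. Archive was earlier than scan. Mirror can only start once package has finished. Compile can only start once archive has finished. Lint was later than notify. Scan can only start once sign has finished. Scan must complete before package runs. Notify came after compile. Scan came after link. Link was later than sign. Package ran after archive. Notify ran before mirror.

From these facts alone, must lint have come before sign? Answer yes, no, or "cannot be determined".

Tracing the constraints gives sign → link → archive → lint, so sign must come before lint.
That means lint cannot be before sign.

no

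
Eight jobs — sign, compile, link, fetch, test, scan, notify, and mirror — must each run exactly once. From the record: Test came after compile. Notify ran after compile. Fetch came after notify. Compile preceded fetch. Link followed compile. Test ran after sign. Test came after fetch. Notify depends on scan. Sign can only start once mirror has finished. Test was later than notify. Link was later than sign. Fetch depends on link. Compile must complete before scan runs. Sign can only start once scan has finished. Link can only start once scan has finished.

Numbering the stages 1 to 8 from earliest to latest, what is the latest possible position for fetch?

7

Fetch must come before test — 1 stage forced after it.
Everything else can be placed before fetch in some valid order, so fetch can sit as late as position 8 − 1 = 7.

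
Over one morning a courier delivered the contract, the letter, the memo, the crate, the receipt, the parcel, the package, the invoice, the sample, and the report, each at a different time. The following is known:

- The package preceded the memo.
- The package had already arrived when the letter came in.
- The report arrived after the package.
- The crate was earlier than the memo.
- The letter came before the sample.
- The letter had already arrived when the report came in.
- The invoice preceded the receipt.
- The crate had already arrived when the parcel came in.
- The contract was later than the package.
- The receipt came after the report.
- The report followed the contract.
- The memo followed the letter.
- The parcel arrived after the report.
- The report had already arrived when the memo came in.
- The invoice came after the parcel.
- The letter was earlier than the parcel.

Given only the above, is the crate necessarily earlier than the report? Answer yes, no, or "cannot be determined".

cannot be determined

No chain of stated constraints runs from the crate to the report, and none runs from the report to the crate either.
So the relative order of the crate and the report is not fixed by the given facts.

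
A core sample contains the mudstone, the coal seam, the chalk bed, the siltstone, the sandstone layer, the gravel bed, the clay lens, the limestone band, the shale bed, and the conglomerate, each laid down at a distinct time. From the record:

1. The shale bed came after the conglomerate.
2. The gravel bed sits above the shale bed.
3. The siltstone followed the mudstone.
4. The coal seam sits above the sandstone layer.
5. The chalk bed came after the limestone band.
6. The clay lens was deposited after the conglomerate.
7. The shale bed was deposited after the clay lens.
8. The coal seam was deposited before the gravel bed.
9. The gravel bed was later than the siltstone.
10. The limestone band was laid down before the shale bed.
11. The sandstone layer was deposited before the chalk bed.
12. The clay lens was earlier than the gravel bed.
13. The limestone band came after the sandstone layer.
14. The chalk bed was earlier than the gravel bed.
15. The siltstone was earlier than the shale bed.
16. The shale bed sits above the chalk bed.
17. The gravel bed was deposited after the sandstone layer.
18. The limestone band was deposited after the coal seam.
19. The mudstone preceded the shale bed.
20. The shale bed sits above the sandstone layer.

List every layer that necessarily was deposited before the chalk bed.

the coal seam, the limestone band, the sandstone layer

Directly stated before the chalk bed: the limestone band and the sandstone layer.
The coal seam reaches the chalk bed via the coal seam → the limestone band → the chalk bed.
No chain forces the conglomerate (or any of the others) ahead of the chalk bed.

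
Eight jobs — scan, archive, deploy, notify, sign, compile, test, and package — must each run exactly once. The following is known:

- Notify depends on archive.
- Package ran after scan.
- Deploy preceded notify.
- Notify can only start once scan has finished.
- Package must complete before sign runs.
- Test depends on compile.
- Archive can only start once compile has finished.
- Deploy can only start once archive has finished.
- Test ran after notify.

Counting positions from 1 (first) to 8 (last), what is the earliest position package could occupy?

2

Scan must come before package — 1 forced predecessor.
Nothing else is forced ahead of package, so its earliest slot is position 1 + 1 = 2.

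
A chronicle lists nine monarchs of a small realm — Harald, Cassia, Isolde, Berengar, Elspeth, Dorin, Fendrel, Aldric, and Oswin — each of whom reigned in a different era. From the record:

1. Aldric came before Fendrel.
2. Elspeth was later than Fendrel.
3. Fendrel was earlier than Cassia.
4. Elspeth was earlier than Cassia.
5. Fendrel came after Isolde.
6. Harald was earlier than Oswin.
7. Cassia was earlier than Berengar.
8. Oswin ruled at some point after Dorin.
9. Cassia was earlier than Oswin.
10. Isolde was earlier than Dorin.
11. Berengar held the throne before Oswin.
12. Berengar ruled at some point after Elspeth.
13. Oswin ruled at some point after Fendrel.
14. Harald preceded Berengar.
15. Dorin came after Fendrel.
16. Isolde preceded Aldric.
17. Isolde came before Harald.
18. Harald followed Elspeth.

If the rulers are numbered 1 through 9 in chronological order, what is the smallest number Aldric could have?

Isolde must come before Aldric — 1 forced predecessor.
Nothing else is forced ahead of Aldric, so their earliest slot is position 1 + 1 = 2.

2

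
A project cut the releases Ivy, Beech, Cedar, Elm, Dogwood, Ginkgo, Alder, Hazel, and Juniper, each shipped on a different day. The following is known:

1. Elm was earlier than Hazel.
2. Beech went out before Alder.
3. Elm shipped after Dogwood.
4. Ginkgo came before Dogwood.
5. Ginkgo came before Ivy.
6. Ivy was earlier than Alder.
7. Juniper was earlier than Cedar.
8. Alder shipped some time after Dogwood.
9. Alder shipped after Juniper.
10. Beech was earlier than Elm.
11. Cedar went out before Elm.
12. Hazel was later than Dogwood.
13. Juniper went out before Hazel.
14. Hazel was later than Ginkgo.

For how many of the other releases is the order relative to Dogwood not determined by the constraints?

Forced before Dogwood: Ginkgo; forced after Dogwood: Alder, Elm, and Hazel.
That leaves Beech, Cedar, Ivy, and Juniper with no forced order relative to Dogwood — 4.

4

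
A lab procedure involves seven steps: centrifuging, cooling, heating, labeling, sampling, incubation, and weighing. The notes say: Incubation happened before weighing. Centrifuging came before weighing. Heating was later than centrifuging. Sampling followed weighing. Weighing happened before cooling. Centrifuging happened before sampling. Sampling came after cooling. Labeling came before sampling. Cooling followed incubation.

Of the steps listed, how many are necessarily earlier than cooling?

Directly stated before cooling: incubation and weighing.
Centrifuging reaches cooling via centrifuging → weighing → cooling.
That's centrifuging, incubation, and weighing — 3 in all.

3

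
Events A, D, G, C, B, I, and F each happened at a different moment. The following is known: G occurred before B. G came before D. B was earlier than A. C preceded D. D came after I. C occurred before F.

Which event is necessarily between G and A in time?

B

Tracing the constraints gives G → B → A, so B sits after G and before A.
No other event is forced both after G and before A.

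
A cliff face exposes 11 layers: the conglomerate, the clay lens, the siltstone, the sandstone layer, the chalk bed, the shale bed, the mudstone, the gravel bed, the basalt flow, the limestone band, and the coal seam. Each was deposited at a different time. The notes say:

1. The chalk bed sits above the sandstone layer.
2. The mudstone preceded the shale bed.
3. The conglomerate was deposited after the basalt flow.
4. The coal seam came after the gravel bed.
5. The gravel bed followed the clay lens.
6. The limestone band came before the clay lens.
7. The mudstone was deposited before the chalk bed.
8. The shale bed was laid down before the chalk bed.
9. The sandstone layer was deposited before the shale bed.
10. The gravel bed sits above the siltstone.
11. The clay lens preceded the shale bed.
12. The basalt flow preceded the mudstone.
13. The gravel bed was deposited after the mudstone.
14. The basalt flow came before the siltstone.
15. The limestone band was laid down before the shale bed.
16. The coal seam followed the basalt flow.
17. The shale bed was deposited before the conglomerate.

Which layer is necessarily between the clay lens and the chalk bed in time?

the shale bed

Tracing the constraints gives the clay lens → the shale bed → the chalk bed, so the shale bed sits after the clay lens and before the chalk bed.
No other layer is forced both after the clay lens and before the chalk bed.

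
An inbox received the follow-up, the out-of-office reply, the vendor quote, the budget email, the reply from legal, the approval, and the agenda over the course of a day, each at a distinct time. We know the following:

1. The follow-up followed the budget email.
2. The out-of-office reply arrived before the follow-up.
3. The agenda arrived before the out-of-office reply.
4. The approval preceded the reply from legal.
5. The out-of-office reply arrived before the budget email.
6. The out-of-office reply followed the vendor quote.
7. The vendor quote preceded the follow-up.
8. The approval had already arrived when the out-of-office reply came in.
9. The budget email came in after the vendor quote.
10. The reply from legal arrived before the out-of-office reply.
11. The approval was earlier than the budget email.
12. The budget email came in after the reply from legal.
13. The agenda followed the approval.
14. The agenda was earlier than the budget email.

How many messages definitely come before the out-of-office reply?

4

Directly stated before the out-of-office reply: the agenda, the approval, the reply from legal, and the vendor quote.
No chain forces the budget email (or any of the others) ahead of the out-of-office reply.
That's the agenda, the approval, the reply from legal, and the vendor quote — 4 in all.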